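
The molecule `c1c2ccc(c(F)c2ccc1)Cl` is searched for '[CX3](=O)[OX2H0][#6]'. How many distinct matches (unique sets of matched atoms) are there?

0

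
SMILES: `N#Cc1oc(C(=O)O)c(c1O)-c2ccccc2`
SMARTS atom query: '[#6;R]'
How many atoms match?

10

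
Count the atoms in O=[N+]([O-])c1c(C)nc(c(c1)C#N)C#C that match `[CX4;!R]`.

1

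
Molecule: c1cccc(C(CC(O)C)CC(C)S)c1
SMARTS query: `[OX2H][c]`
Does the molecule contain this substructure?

No

The pattern [OX2H][c] describes a hydroxyl oxygen attached to an aromatic carbon — a phenol.
The closest candidate here is a hydroxyl group (-OH), but the -OH is on an aliphatic carbon, not an aromatic c. No other fragment satisfies the full query, so there is no match.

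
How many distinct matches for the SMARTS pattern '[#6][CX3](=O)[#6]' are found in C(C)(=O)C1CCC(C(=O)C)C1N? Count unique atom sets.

2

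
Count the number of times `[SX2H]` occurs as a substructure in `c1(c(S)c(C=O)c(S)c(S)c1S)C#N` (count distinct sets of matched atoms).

4

[SX2H] is the SMARTS for a thiol: an aliphatic sulfur with two connections, one being H.
The molecule carries 4 separate instances of a thiol (-SH) meeting every constraint; each maps to a distinct set of atoms, giving 4 matches.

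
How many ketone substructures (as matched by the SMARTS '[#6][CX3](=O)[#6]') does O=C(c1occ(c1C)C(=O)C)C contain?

2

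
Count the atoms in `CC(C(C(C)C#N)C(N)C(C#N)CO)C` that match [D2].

3

Check the 15 heavy atoms by environment: 3× C (D2) → match; 5× C (D3) → no; 3× C (D1) → no; 3× N (D1) → no; 1× O (D1) → no.
That gives 3 matching atoms.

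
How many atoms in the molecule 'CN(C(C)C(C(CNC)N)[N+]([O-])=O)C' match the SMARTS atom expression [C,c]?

Check the 14 heavy atoms by environment: 8× C → match; 3× N → no; 1× N (charge +1) → no; 1× O (charge -1) → no; 1× O → no.
That gives 8 matching atoms.

8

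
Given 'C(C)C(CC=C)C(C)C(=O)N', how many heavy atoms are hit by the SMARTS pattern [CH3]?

2

The query [CH3] means: aliphatic carbon with exactly three hydrogens.
Check the 11 heavy atoms by environment: 2× C (H3) → match; 3× C (H1) → no; 3× C (H2) → no; 1× C (H0) → no; 1× O (H0) → no; 1× N (H2) → no.
That gives 2 matching atoms.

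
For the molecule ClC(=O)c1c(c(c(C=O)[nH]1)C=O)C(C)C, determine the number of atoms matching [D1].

6

The query [D1] means: atom with exactly one heavy-atom neighbour (degree 1).
Check the 15 heavy atoms by environment: 1× n (aromatic, D2) → no; 4× c (aromatic, D3) → no; 2× C (D3) → no; 3× O (D1) → match; 1× Cl (D1) → match; 2× C (D1) → match; 2× C (D2) → no.
Summing the matching environments: 3 + 1 + 2 = 6 matching atoms.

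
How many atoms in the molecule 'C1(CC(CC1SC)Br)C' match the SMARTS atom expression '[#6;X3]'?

The query [#6;X3] means: any carbon (aromatic or not) with three total connections.
Check the 9 heavy atoms by environment: 7× C (X4) → no; 1× S (X2) → no; 1× Br (X1) → no.
No environment satisfies the query, so 0 matching atoms.

0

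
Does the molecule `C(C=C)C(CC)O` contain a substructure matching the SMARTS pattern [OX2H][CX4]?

Yes

The pattern [OX2H][CX4] describes a hydroxyl oxygen bound to an sp3 (X4) carbon — an aliphatic alcohol.
The molecule carries a hydroxyl group (-OH), whose atoms satisfy every constraint of the query, so the pattern matches.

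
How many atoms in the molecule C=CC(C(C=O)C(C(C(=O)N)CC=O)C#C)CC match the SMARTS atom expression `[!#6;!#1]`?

4

Check the 18 heavy atoms by environment: 14× C → no; 3× O → match; 1× N → match.
Summing the matching environments: 3 + 1 = 4 matching atoms.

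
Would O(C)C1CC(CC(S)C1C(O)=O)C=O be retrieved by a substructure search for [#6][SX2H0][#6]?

The pattern [#6][SX2H0][#6] describes an aliphatic sulfur bridging two carbons with no H on the sulfur — a thioether.
The closest candidate here is a methoxy ether (-OCH3), but the bridging atom is O, not S. No other fragment satisfies the full query, so there is no match.

No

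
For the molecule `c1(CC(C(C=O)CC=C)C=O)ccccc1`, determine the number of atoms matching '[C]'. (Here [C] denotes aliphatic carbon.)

8

Check the 16 heavy atoms by environment: 8× C → match; 6× c (aromatic) → no; 2× O → no.
That gives 8 matching atoms.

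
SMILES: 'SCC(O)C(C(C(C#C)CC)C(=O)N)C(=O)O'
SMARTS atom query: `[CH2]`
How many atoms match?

2

Check the 17 heavy atoms by environment: 2× C (H2) → match; 5× C (H1) → no; 3× C (H0) → no; 2× O (H0) → no; 2× O (H1) → no; 1× N (H2) → no; 1× C (H3) → no; 1× S (H1) → no.
That gives 2 matching atoms.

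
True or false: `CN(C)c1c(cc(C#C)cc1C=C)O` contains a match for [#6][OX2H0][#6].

False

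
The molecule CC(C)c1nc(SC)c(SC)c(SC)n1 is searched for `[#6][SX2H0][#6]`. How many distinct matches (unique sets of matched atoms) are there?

3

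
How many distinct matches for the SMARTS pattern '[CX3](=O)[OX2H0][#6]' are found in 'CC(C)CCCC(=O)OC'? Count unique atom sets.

[CX3](=O)[OX2H0][#6] is the SMARTS for an ester: a carbonyl carbon bonded to an oxygen that is itself bonded to carbon (no H on that O).
Exactly one fragment in the molecule meets all constraints, giving 1 match.

1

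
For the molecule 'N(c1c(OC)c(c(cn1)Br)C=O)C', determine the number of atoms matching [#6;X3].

6

Check the 13 heavy atoms by environment: 1× n (aromatic, X2) → no; 5× c (aromatic, X3) → match; 1× Br (X1) → no; 1× C (X3) → match; 1× O (X1) → no; 1× N (X3) → no; 2× C (X4) → no; 1× O (X2) → no.
Summing the matching environments: 5 + 1 = 6 matching atoms.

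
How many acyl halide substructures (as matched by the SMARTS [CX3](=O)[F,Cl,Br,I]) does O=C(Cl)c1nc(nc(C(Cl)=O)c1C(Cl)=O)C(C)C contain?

3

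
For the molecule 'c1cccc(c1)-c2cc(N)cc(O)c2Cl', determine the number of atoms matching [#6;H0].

The query [#6;H0] means: any carbon with no attached hydrogen.
Check the 15 heavy atoms by environment: 7× c (aromatic, H1) → no; 5× c (aromatic, H0) → match; 1× N (H2) → no; 1× Cl (H0) → no; 1× O (H1) → no.
That gives 5 matching atoms.

5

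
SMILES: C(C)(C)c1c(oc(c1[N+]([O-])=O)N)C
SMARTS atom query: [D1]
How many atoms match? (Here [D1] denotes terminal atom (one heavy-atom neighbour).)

6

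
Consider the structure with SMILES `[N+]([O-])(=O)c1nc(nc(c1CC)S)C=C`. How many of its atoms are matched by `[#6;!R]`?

The query [#6;!R] means: carbon not in any ring.
Check the 14 heavy atoms by environment: 2× n (aromatic, in 6-ring) → no; 4× c (aromatic, in 6-ring) → no; 4× C (acyclic) → match; 1× S (acyclic) → no; 1× N (charge +1, acyclic) → no; 1× O (charge -1, acyclic) → no; 1× O (acyclic) → no.
That gives 4 matching atoms.

4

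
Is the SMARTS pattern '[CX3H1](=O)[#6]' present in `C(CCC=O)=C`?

Yes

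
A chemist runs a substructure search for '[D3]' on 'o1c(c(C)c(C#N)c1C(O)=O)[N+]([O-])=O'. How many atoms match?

6

The query [D3] means: atom with exactly three heavy-atom neighbours.
Check the 14 heavy atoms by environment: 1× o (aromatic, D2) → no; 4× c (aromatic, D3) → match; 1× N (charge +1, D3) → match; 1× O (charge -1, D1) → no; 3× O (D1) → no; 1× C (D3) → match; 1× C (D1) → no; 1× C (D2) → no; 1× N (D1) → no.
Summing the matching environments: 4 + 1 + 1 = 6 matching atoms.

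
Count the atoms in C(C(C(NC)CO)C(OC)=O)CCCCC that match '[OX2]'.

The query [OX2] means: aliphatic oxygen with two total connections — ether, hydroxyl, or ester single-bond O.
Check the 16 heavy atoms by environment: 11× C (X4) → no; 2× O (X2) → match; 1× N (X3) → no; 1× C (X3) → no; 1× O (X1) → no.
That gives 2 matching atoms.

2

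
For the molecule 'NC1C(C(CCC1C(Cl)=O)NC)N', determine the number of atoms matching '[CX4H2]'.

2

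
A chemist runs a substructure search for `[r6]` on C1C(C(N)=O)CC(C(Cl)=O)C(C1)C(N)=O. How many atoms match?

6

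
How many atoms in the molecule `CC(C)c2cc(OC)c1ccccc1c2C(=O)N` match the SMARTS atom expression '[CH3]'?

The query [CH3] means: aliphatic carbon with exactly three hydrogens.
Check the 18 heavy atoms by environment: 5× c (aromatic, H0) → no; 5× c (aromatic, H1) → no; 1× C (H1) → no; 3× C (H3) → match; 2× O (H0) → no; 1× C (H0) → no; 1× N (H2) → no.
That gives 3 matching atoms.

3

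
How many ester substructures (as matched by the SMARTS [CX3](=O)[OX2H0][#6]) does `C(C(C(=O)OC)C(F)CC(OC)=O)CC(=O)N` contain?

2

[CX3](=O)[OX2H0][#6] is the SMARTS for an ester: a carbonyl carbon bonded to an oxygen that is itself bonded to carbon (no H on that O).
The molecule carries 2 separate instances of a methyl-ester group (-C(=O)OCH3) meeting every constraint; each maps to a distinct set of atoms, giving 2 matches.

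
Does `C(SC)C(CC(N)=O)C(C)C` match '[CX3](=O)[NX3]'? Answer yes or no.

Yes

The pattern [CX3](=O)[NX3] describes a carbonyl carbon bonded to a trivalent nitrogen — an amide.
The molecule carries a primary amide (-C(=O)NH2), whose atoms satisfy every constraint of the query, so the pattern matches.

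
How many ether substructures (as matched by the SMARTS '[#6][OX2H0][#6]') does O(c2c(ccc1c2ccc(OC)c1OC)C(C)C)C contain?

3

[#6][OX2H0][#6] is the SMARTS for an ether: an aliphatic oxygen bridging two carbons with no H on the oxygen.
The molecule carries 3 separate instances of a methoxy ether (-OCH3) meeting every constraint; each maps to a distinct set of atoms, giving 3 matches.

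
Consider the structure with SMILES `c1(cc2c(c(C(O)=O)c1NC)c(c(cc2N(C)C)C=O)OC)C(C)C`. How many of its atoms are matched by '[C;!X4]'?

The query [C;!X4] means: aliphatic carbon that does not have four total connections.
Check the 25 heavy atoms by environment: 10× c (aromatic, X3) → no; 2× O (X2) → no; 7× C (X4) → no; 2× N (X3) → no; 2× C (X3) → match; 2× O (X1) → no.
That gives 2 matching atoms.

2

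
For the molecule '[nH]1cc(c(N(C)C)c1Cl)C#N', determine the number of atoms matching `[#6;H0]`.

Check the 11 heavy atoms by environment: 1× n (aromatic, H1) → no; 3× c (aromatic, H0) → match; 1× c (aromatic, H1) → no; 1× Cl (H0) → no; 1× C (H0) → match; 2× N (H0) → no; 2× C (H3) → no.
Summing the matching environments: 3 + 1 = 4 matching atoms.

4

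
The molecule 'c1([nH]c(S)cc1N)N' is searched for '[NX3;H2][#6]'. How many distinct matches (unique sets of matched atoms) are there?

[NX3;H2][#6] is the SMARTS for a primary amine: a trivalent nitrogen with two H attached to carbon.
The molecule carries 2 separate instances of a primary amino group (-NH2) meeting every constraint; each maps to a distinct set of atoms, giving 2 matches.

2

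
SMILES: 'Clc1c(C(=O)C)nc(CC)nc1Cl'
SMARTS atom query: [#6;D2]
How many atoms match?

The query [#6;D2] means: any carbon bonded to exactly two heavy atoms.
Check the 13 heavy atoms by environment: 2× n (aromatic, D2) → no; 4× c (aromatic, D3) → no; 2× Cl (D1) → no; 1× C (D2) → match; 2× C (D1) → no; 1× C (D3) → no; 1× O (D1) → no.
That gives 1 matching atom.

1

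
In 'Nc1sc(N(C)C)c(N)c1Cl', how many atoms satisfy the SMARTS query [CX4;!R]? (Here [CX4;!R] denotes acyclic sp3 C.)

2

Check the 11 heavy atoms by environment: 1× s (aromatic, X2, in 5-ring) → no; 4× c (aromatic, X3, in 5-ring) → no; 3× N (X3, acyclic) → no; 2× C (X4, acyclic) → match; 1× Cl (X1, acyclic) → no.
That gives 2 matching atoms.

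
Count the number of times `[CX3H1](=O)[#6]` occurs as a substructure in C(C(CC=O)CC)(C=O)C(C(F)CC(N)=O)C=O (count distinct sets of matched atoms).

3

[CX3H1](=O)[#6] is the SMARTS for an aldehyde: an sp2 carbon with one H, double-bonded to O and single-bonded to carbon.
The molecule carries 3 separate instances of an aldehyde (-CHO) meeting every constraint; each maps to a distinct set of atoms, giving 3 matches.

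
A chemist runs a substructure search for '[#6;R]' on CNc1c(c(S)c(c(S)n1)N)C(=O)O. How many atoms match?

5

The query [#6;R] means: carbon that is part of a ring.
Check the 14 heavy atoms by environment: 1× n (aromatic, in 6-ring) → no; 5× c (aromatic, in 6-ring) → match; 2× S (acyclic) → no; 2× N (acyclic) → no; 2× C (acyclic) → no; 2× O (acyclic) → no.
That gives 5 matching atoms.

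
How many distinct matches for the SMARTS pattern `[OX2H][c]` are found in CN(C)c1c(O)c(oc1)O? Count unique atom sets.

2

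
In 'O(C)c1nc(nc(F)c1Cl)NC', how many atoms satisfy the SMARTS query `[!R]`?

6

The query [!R] means: !R matches any atom not in a ring.
Check the 12 heavy atoms by environment: 2× n (aromatic, in 6-ring) → no; 4× c (aromatic, in 6-ring) → no; 1× O (acyclic) → match; 2× C (acyclic) → match; 1× N (acyclic) → match; 1× F (acyclic) → match; 1× Cl (acyclic) → match.
Summing the matching environments: 1 + 2 + 1 + 1 + 1 = 6 matching atoms.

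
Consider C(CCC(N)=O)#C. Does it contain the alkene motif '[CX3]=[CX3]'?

No

The pattern [CX3]=[CX3] describes a non-aromatic C=C double bond between two sp2 carbons — an alkene.
The closest candidate here is an ethynyl group (-C#CH), but the C-C bond is a triple bond, not a double bond. No other fragment satisfies the full query, so there is no match.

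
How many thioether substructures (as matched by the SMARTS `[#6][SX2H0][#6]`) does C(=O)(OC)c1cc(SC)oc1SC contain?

2

[#6][SX2H0][#6] is the SMARTS for a thioether: an aliphatic sulfur bridging two carbons with no H on the sulfur.
The molecule carries 2 separate instances of a methylthio ether (-SCH3) meeting every constraint; each maps to a distinct set of atoms, giving 2 matches.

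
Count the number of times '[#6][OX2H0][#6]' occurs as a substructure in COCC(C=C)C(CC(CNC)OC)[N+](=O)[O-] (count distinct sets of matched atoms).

2

[#6][OX2H0][#6] is the SMARTS for an ether: an aliphatic oxygen bridging two carbons with no H on the oxygen.
The molecule carries 2 separate instances of a methoxy ether (-OCH3) meeting every constraint; each maps to a distinct set of atoms, giving 2 matches.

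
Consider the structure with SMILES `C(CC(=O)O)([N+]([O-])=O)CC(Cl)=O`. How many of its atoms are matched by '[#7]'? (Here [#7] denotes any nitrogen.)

Check the 12 heavy atoms by environment: 5× C → no; 4× O → no; 1× Cl → no; 1× N (charge +1) → match; 1× O (charge -1) → no.
That gives 1 matching atom.

1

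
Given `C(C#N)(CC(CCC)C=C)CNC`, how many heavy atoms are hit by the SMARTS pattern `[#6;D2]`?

The query [#6;D2] means: any carbon bonded to exactly two heavy atoms.
Check the 13 heavy atoms by environment: 6× C (D2) → match; 2× C (D3) → no; 1× N (D1) → no; 1× N (D2) → no; 3× C (D1) → no.
That gives 6 matching atoms.

6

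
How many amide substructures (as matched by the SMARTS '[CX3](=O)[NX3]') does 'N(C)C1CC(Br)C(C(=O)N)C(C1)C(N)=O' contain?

2

[CX3](=O)[NX3] is the SMARTS for an amide: a carbonyl carbon bonded to a trivalent nitrogen.
The molecule carries 2 separate instances of a primary amide (-C(=O)NH2) meeting every constraint; each maps to a distinct set of atoms, giving 2 matches.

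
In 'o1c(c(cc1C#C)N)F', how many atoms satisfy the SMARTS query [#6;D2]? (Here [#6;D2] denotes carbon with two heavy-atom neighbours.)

2

The query [#6;D2] means: any carbon bonded to exactly two heavy atoms.
Check the 9 heavy atoms by environment: 1× o (aromatic, D2) → no; 3× c (aromatic, D3) → no; 1× c (aromatic, D2) → match; 1× F (D1) → no; 1× C (D2) → match; 1× C (D1) → no; 1× N (D1) → no.
Summing the matching environments: 1 + 1 = 2 matching atoms.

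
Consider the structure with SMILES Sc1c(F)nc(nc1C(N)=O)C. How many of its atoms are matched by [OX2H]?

0

Check the 12 heavy atoms by environment: 2× n (aromatic, H0, X2) → no; 4× c (aromatic, H0, X3) → no; 1× C (H0, X3) → no; 1× O (H0, X1) → no; 1× N (H2, X3) → no; 1× S (H1, X2) → no; 1× C (H3, X4) → no; 1× F (H0, X1) → no.
No environment satisfies the query, so 0 matching atoms.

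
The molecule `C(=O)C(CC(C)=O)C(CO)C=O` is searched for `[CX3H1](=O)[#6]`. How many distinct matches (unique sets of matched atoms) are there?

2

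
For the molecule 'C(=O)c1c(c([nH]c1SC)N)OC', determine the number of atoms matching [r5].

5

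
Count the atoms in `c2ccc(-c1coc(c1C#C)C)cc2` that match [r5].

Check the 14 heavy atoms by environment: 1× o (aromatic, in 5-ring) → match; 4× c (aromatic, in 5-ring) → match; 6× c (aromatic, in 6-ring) → no; 3× C (acyclic) → no.
Summing the matching environments: 1 + 4 = 5 matching atoms.

5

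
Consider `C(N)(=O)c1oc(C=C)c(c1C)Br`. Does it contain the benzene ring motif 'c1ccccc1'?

No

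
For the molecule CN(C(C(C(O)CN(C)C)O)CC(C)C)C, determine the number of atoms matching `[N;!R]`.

2

The query [N;!R] means: aliphatic nitrogen not in a ring.
Check the 16 heavy atoms by environment: 12× C (acyclic) → no; 2× O (acyclic) → no; 2× N (acyclic) → match.
That gives 2 matching atoms.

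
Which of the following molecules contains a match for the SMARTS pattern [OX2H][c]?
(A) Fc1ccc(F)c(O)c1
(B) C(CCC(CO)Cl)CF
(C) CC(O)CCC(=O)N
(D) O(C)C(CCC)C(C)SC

A

[OX2H][c] describes a hydroxyl oxygen attached to an aromatic carbon (a phenol).
(A) contains a hydroxyl group (-OH), which satisfies every atom and bond constraint.
(B) has a hydroxyl group (-OH) but the -OH is on an aliphatic carbon, not an aromatic c.
(C) has a hydroxyl group (-OH) but the -OH is on an aliphatic carbon, not an aromatic c.
(D) has a methoxy ether (-OCH3) but the oxygen has H0, not H1.
So the answer is (A).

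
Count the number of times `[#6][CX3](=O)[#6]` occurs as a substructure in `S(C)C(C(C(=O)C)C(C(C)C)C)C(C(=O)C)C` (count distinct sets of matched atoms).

2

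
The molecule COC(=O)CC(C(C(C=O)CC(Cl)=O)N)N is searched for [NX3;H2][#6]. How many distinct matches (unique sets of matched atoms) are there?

2

[NX3;H2][#6] is the SMARTS for a primary amine: a trivalent nitrogen with two H attached to carbon.
The molecule carries 2 separate instances of a primary amino group (-NH2) meeting every constraint; each maps to a distinct set of atoms, giving 2 matches.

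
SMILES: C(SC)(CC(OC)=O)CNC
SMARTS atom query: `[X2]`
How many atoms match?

The query [X2] means: any atom with exactly two total connections (bonds + H).
Check the 11 heavy atoms by environment: 6× C (X4) → no; 1× S (X2) → match; 1× C (X3) → no; 1× O (X1) → no; 1× O (X2) → match; 1× N (X3) → no.
Summing the matching environments: 1 + 1 = 2 matching atoms.

2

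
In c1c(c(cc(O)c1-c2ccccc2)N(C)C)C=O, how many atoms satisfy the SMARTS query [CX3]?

1

Check the 18 heavy atoms by environment: 12× c (aromatic, X3) → no; 1× C (X3) → match; 1× O (X1) → no; 1× N (X3) → no; 2× C (X4) → no; 1× O (X2) → no.
That gives 1 matching atom.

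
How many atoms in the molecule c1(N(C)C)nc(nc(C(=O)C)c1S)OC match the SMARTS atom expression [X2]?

4

The query [X2] means: any atom with exactly two total connections (bonds + H).
Check the 15 heavy atoms by environment: 2× n (aromatic, X2) → match; 4× c (aromatic, X3) → no; 1× S (X2) → match; 1× O (X2) → match; 4× C (X4) → no; 1× C (X3) → no; 1× O (X1) → no; 1× N (X3) → no.
Summing the matching environments: 2 + 1 + 1 = 4 matching atoms.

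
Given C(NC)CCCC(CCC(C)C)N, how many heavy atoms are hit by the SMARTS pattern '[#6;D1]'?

The query [#6;D1] means: carbon bonded to exactly one heavy atom.
Check the 13 heavy atoms by environment: 6× C (D2) → no; 2× C (D3) → no; 1× N (D1) → no; 1× N (D2) → no; 3× C (D1) → match.
That gives 3 matching atoms.

3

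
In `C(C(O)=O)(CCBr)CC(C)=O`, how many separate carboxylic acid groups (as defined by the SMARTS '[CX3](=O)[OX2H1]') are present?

1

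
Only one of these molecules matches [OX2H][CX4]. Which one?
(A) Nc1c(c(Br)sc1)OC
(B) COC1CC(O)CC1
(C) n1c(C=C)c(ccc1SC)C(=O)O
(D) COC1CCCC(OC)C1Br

B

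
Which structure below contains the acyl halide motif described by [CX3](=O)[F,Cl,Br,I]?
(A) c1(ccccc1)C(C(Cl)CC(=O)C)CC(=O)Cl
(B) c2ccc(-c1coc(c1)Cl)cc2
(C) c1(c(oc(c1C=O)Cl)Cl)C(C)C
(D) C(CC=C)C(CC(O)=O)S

A

[CX3](=O)[F,Cl,Br,I] describes a carbonyl carbon bonded to a halogen (an acyl halide).
(A) contains an acyl chloride (-C(=O)Cl), which satisfies every atom and bond constraint.
(B) has a chloro substituent but the Cl is not on a carbonyl carbon.
(C) has a chloro substituent but the Cl is not on a carbonyl carbon.
(D) has a carboxylic acid group (-C(=O)OH) but the carbonyl is bonded to -OH, not to a halogen.
So the answer is (A).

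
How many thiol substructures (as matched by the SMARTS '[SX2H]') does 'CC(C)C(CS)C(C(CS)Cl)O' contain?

2

[SX2H] is the SMARTS for a thiol: an aliphatic sulfur with two connections, one being H.
The molecule carries 2 separate instances of a thiol (-SH) meeting every constraint; each maps to a distinct set of atoms, giving 2 matches.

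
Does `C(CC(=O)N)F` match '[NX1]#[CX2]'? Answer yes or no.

No

The pattern [NX1]#[CX2] describes a nitrogen triple-bonded to a two-connected carbon — a nitrile.
The closest candidate here is a primary amide (-C(=O)NH2), but the nitrogen is NX3, not NX1. No other fragment satisfies the full query, so there is no match.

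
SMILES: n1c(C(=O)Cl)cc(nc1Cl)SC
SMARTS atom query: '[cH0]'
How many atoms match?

3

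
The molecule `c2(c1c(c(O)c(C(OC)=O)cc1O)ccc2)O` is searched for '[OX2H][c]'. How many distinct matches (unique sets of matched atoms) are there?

[OX2H][c] is the SMARTS for a phenol: a hydroxyl oxygen attached to an aromatic carbon.
The molecule carries 3 separate instances of a hydroxyl group (-OH) meeting every constraint; each maps to a distinct set of atoms, giving 3 matches.

3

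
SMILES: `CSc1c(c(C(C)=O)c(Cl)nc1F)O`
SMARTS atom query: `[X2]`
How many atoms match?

3

Check the 14 heavy atoms by environment: 1× n (aromatic, X2) → match; 5× c (aromatic, X3) → no; 1× S (X2) → match; 2× C (X4) → no; 1× F (X1) → no; 1× C (X3) → no; 1× O (X1) → no; 1× Cl (X1) → no; 1× O (X2) → match.
Summing the matching environments: 1 + 1 + 1 = 3 matching atoms.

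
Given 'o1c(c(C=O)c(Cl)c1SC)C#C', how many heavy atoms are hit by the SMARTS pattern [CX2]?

2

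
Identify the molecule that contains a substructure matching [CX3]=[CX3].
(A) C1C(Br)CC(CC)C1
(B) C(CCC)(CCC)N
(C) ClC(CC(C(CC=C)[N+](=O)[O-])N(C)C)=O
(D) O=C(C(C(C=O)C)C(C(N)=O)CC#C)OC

[CX3]=[CX3] describes a non-aromatic C=C double bond between two sp2 carbons (an alkene).
(A) has an ethyl group (-CH2CH3) but its C-C bond is a single bond between CX4 carbons, not CX3=CX3.
(B) has an ethyl group (-CH2CH3) but its C-C bond is a single bond between CX4 carbons, not CX3=CX3.
(C) contains a vinyl group (-CH=CH2), which satisfies every atom and bond constraint.
(D) has an ethynyl group (-C#CH) but the C-C bond is a triple bond, not a double bond.
So the answer is (C).

C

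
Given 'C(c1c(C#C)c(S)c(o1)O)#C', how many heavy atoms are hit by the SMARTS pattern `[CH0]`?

2

The query [CH0] means: aliphatic carbon with no attached hydrogen.
Check the 11 heavy atoms by environment: 1× o (aromatic, H0) → no; 4× c (aromatic, H0) → no; 1× O (H1) → no; 2× C (H0) → match; 2× C (H1) → no; 1× S (H1) → no.
That gives 2 matching atoms.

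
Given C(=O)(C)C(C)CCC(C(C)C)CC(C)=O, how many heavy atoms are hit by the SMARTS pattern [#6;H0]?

2

The query [#6;H0] means: any carbon with no attached hydrogen.
Check the 15 heavy atoms by environment: 3× C (H2) → no; 3× C (H1) → no; 5× C (H3) → no; 2× C (H0) → match; 2× O (H0) → no.
That gives 2 matching atoms.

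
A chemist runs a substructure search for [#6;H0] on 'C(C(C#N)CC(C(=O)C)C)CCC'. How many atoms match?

The query [#6;H0] means: any carbon with no attached hydrogen.
Check the 13 heavy atoms by environment: 4× C (H2) → no; 2× C (H1) → no; 3× C (H3) → no; 2× C (H0) → match; 1× O (H0) → no; 1× N (H0) → no.
That gives 2 matching atoms.

2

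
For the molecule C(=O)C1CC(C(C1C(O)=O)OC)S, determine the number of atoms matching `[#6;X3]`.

2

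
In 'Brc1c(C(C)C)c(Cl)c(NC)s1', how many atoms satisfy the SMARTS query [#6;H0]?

The query [#6;H0] means: any carbon with no attached hydrogen.
Check the 12 heavy atoms by environment: 1× s (aromatic, H0) → no; 4× c (aromatic, H0) → match; 1× C (H1) → no; 3× C (H3) → no; 1× N (H1) → no; 1× Br (H0) → no; 1× Cl (H0) → no.
That gives 4 matching atoms.

4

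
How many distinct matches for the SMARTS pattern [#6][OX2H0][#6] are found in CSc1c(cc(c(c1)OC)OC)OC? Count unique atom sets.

3

[#6][OX2H0][#6] is the SMARTS for an ether: an aliphatic oxygen bridging two carbons with no H on the oxygen.
The molecule carries 3 separate instances of a methoxy ether (-OCH3) meeting every constraint; each maps to a distinct set of atoms, giving 3 matches.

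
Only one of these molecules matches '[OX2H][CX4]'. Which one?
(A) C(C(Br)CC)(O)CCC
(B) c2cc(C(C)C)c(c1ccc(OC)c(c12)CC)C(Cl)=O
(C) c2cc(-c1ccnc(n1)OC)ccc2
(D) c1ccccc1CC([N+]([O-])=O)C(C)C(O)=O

A

[OX2H][CX4] describes a hydroxyl oxygen bound to an sp3 (X4) carbon (an aliphatic alcohol).
(A) contains a hydroxyl group (-OH), which satisfies every atom and bond constraint.
(B) has a methoxy ether (-OCH3) but the oxygen has H0 (ether), not H1.
(C) has a methoxy ether (-OCH3) but the oxygen has H0 (ether), not H1.
(D) has a carboxylic acid group (-C(=O)OH) but the -OH is on a CX3 carbonyl carbon, not a CX4 carbon.
So the answer is (A).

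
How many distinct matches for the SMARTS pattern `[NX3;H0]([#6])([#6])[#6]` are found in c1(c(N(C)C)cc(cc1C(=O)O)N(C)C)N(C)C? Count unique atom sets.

3

[NX3;H0]([#6])([#6])[#6] is the SMARTS for a tertiary amine: a trivalent nitrogen with no H, bonded to three carbons.
The molecule carries 3 separate instances of a dimethylamino group (-N(CH3)2) meeting every constraint; each maps to a distinct set of atoms, giving 3 matches.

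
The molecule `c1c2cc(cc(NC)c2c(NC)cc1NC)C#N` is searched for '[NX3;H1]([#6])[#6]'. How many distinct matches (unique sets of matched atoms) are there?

3

[NX3;H1]([#6])[#6] is the SMARTS for a secondary amine: a trivalent nitrogen with one H, bonded to two carbons.
The molecule carries 3 separate instances of an N-methylamino group (-NHCH3) meeting every constraint; each maps to a distinct set of atoms, giving 3 matches.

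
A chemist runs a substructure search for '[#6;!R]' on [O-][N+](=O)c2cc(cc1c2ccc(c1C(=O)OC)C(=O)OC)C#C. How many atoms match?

6

The query [#6;!R] means: carbon not in any ring.
Check the 23 heavy atoms by environment: 10× c (aromatic, in 6-ring) → no; 6× C (acyclic) → match; 5× O (acyclic) → no; 1× N (charge +1, acyclic) → no; 1× O (charge -1, acyclic) → no.
That gives 6 matching atoms.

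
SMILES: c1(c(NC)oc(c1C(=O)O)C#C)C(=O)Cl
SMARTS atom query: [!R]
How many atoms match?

The query [!R] means: !R matches any atom not in a ring.
Check the 15 heavy atoms by environment: 1× o (aromatic, in 5-ring) → no; 4× c (aromatic, in 5-ring) → no; 5× C (acyclic) → match; 3× O (acyclic) → match; 1× Cl (acyclic) → match; 1× N (acyclic) → match.
Summing the matching environments: 5 + 3 + 1 + 1 = 10 matching atoms.

10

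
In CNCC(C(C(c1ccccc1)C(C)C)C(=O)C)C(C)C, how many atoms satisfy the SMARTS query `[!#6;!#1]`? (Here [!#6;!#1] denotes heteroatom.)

The query [!#6;!#1] means: not carbon and not hydrogen — any heteroatom.
Check the 21 heavy atoms by environment: 13× C → no; 6× c (aromatic) → no; 1× N → match; 1× O → match.
Summing the matching environments: 1 + 1 = 2 matching atoms.

2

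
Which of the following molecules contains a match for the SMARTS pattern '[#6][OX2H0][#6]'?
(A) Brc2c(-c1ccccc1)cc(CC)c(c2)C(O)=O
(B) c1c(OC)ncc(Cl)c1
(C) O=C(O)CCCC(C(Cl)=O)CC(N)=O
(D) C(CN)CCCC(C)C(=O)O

B

[#6][OX2H0][#6] describes an aliphatic oxygen bridging two carbons with no H on the oxygen (an ether).
(A) has a carboxylic acid group (-C(=O)OH) but the -OH oxygen has H1; the =O is OX1, not OX2.
(B) contains a methoxy ether (-OCH3), which satisfies every atom and bond constraint.
(C) has a carboxylic acid group (-C(=O)OH) but the -OH oxygen has H1; the =O is OX1, not OX2.
(D) has a carboxylic acid group (-C(=O)OH) but the -OH oxygen has H1; the =O is OX1, not OX2.
So the answer is (B).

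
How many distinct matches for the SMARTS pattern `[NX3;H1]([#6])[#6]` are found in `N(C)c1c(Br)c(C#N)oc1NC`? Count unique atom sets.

[NX3;H1]([#6])[#6] is the SMARTS for a secondary amine: a trivalent nitrogen with one H, bonded to two carbons.
The molecule carries 2 separate instances of an N-methylamino group (-NHCH3) meeting every constraint; each maps to a distinct set of atoms, giving 2 matches.

2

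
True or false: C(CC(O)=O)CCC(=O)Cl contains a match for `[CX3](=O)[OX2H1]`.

True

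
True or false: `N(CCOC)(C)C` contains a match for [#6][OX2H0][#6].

The pattern [#6][OX2H0][#6] describes an aliphatic oxygen bridging two carbons with no H on the oxygen — an ether.
The molecule carries a methoxy ether (-OCH3), whose atoms satisfy every constraint of the query, so the pattern matches.

True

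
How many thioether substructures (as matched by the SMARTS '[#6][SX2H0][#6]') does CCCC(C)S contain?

0

[#6][SX2H0][#6] is the SMARTS for a thioether: an aliphatic sulfur bridging two carbons with no H on the sulfur.
The molecule has a thiol (-SH), but the sulfur has H1, not H0 bridging two carbons; nothing else fits, so there are 0 matches.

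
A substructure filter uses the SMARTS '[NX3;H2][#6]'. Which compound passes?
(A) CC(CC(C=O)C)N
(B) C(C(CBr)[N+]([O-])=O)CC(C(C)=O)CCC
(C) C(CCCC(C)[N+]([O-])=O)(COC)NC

A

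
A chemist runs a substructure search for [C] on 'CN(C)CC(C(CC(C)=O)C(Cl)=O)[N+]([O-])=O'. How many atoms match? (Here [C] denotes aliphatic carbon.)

9

Check the 16 heavy atoms by environment: 9× C → match; 3× O → no; 1× Cl → no; 1× N → no; 1× N (charge +1) → no; 1× O (charge -1) → no.
That gives 9 matching atoms.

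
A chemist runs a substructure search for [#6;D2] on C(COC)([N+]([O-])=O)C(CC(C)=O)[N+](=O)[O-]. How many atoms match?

The query [#6;D2] means: any carbon bonded to exactly two heavy atoms.
Check the 15 heavy atoms by environment: 2× C (D2) → match; 3× C (D3) → no; 2× N (charge +1, D3) → no; 2× O (charge -1, D1) → no; 3× O (D1) → no; 1× O (D2) → no; 2× C (D1) → no.
That gives 2 matching atoms.

2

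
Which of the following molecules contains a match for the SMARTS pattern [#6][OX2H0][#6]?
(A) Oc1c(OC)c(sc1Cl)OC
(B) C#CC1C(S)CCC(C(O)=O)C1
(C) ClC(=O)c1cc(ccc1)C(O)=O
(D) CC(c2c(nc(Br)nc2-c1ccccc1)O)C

[#6][OX2H0][#6] describes an aliphatic oxygen bridging two carbons with no H on the oxygen (an ether).
(A) contains a methoxy ether (-OCH3), which satisfies every atom and bond constraint.
(B) has a carboxylic acid group (-C(=O)OH) but the -OH oxygen has H1; the =O is OX1, not OX2.
(C) has a carboxylic acid group (-C(=O)OH) but the -OH oxygen has H1; the =O is OX1, not OX2.
(D) has a hydroxyl group (-OH) but the oxygen has H1, not H0 bridging two carbons.
So the answer is (A).

A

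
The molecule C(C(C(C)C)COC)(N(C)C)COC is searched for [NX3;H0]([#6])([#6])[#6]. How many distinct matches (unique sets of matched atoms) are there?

[NX3;H0]([#6])([#6])[#6] is the SMARTS for a tertiary amine: a trivalent nitrogen with no H, bonded to three carbons.
Exactly one fragment in the molecule meets all constraints, giving 1 match.

1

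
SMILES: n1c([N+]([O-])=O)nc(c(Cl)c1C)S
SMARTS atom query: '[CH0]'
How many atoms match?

0

Check the 12 heavy atoms by environment: 2× n (aromatic, H0) → no; 4× c (aromatic, H0) → no; 1× S (H1) → no; 1× Cl (H0) → no; 1× C (H3) → no; 1× N (charge +1, H0) → no; 1× O (charge -1, H0) → no; 1× O (H0) → no.
No environment satisfies the query, so 0 matching atoms.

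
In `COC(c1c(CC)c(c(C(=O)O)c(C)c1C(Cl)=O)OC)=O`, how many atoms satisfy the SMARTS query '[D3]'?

9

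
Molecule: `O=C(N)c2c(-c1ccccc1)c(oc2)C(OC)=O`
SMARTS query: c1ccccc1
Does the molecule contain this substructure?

Yes

The pattern c1ccccc1 describes six aromatic carbons in a ring — a benzene ring.
The molecule carries a phenyl ring, whose atoms satisfy every constraint of the query, so the pattern matches.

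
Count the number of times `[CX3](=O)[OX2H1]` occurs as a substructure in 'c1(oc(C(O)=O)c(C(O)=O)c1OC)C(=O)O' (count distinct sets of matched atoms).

[CX3](=O)[OX2H1] is the SMARTS for a carboxylic acid: an sp2 carbon double-bonded to O and single-bonded to an -OH oxygen.
The molecule carries 3 separate instances of a carboxylic acid group (-C(=O)OH) meeting every constraint; each maps to a distinct set of atoms, giving 3 matches.

3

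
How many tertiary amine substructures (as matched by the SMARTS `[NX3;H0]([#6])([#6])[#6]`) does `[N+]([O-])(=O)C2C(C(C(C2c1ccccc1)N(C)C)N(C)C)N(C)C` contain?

3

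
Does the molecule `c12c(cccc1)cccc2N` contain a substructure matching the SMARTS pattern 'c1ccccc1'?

Yes

The pattern c1ccccc1 describes six aromatic carbons in a ring — a benzene ring.
The required atom environment is present in the molecule, so the pattern matches.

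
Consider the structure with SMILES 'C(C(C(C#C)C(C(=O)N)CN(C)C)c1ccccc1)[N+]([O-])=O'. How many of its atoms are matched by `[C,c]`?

Check the 22 heavy atoms by environment: 10× C → match; 1× N (charge +1) → no; 1× O (charge -1) → no; 2× O → no; 2× N → no; 6× c (aromatic) → match.
Summing the matching environments: 10 + 6 = 16 matching atoms.

16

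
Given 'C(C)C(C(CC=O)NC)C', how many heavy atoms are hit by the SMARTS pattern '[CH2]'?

The query [CH2] means: aliphatic carbon with exactly two hydrogens.
Check the 10 heavy atoms by environment: 3× C (H3) → no; 3× C (H1) → no; 2× C (H2) → match; 1× O (H0) → no; 1× N (H1) → no.
That gives 2 matching atoms.

2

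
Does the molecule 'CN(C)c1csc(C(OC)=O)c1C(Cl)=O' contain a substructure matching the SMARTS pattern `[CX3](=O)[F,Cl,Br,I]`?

Yes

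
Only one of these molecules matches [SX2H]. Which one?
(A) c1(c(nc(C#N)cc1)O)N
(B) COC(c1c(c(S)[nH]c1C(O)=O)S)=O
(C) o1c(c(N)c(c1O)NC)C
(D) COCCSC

[SX2H] describes an aliphatic sulfur with two connections, one being H (a thiol).
(A) has a hydroxyl group (-OH) but it is an -OH, not an -SH.
(B) contains a thiol (-SH), which satisfies every atom and bond constraint.
(C) has a hydroxyl group (-OH) but it is an -OH, not an -SH.
(D) has a methylthio ether (-SCH3) but the sulfur has H0 (bonded to two carbons), not H1.
So the answer is (B).

B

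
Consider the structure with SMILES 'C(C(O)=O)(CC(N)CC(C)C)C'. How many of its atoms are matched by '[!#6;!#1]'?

3

The query [!#6;!#1] means: not carbon and not hydrogen — any heteroatom.
Check the 12 heavy atoms by environment: 9× C → no; 2× O → match; 1× N → match.
Summing the matching environments: 2 + 1 = 3 matching atoms.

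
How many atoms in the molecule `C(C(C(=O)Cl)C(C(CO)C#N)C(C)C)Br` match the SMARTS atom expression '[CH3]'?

The query [CH3] means: aliphatic carbon with exactly three hydrogens.
Check the 15 heavy atoms by environment: 2× C (H2) → no; 4× C (H1) → no; 1× Br (H0) → no; 2× C (H0) → no; 1× N (H0) → no; 1× O (H1) → no; 2× C (H3) → match; 1× O (H0) → no; 1× Cl (H0) → no.
That gives 2 matching atoms.

2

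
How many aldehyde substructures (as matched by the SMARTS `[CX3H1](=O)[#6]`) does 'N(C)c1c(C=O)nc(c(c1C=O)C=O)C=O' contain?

[CX3H1](=O)[#6] is the SMARTS for an aldehyde: an sp2 carbon with one H, double-bonded to O and single-bonded to carbon.
The molecule carries 4 separate instances of an aldehyde (-CHO) meeting every constraint; each maps to a distinct set of atoms, giving 4 matches.

4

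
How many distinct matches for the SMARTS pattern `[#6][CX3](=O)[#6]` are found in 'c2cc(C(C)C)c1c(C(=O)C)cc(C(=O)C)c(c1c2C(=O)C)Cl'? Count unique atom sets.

[#6][CX3](=O)[#6] is the SMARTS for a ketone: a carbonyl carbon (no H) flanked by two carbons.
The molecule carries 3 separate instances of an acetyl/ketone group (-C(=O)CH3) meeting every constraint; each maps to a distinct set of atoms, giving 3 matches.

3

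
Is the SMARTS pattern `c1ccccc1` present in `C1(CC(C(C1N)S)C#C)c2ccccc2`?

Yes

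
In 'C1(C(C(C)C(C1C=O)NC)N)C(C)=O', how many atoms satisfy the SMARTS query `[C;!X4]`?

The query [C;!X4] means: aliphatic carbon that does not have four total connections.
Check the 14 heavy atoms by environment: 8× C (X4) → no; 2× N (X3) → no; 2× C (X3) → match; 2× O (X1) → no.
That gives 2 matching atoms.

2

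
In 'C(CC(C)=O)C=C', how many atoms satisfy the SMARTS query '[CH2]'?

3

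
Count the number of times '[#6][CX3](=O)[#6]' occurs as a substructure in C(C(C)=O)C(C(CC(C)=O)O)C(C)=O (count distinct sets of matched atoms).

[#6][CX3](=O)[#6] is the SMARTS for a ketone: a carbonyl carbon (no H) flanked by two carbons.
The molecule carries 3 separate instances of an acetyl/ketone group (-C(=O)CH3) meeting every constraint; each maps to a distinct set of atoms, giving 3 matches.

3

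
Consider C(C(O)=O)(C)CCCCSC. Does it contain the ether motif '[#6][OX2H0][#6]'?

No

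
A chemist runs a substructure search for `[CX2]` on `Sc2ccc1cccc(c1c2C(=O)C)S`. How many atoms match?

The query [CX2] means: C with X2: aliphatic carbon with exactly 2 total connections.
Check the 15 heavy atoms by environment: 10× c (aromatic, X3) → no; 1× C (X3) → no; 1× O (X1) → no; 1× C (X4) → no; 2× S (X2) → no.
No environment satisfies the query, so 0 matching atoms.

0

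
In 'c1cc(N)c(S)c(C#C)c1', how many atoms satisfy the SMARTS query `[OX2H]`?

Check the 10 heavy atoms by environment: 3× c (aromatic, H1, X3) → no; 3× c (aromatic, H0, X3) → no; 1× N (H2, X3) → no; 1× S (H1, X2) → no; 1× C (H0, X2) → no; 1× C (H1, X2) → no.
No environment satisfies the query, so 0 matching atoms.

0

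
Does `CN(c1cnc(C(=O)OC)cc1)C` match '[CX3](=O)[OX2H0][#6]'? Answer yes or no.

The pattern [CX3](=O)[OX2H0][#6] describes a carbonyl carbon bonded to an oxygen that is itself bonded to carbon (no H on that O) — an ester.
The molecule carries a methyl-ester group (-C(=O)OCH3), whose atoms satisfy every constraint of the query, so the pattern matches.

Yes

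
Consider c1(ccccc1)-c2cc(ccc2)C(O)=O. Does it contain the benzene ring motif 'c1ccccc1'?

The pattern c1ccccc1 describes six aromatic carbons in a ring — a benzene ring.
The molecule carries a phenyl ring, whose atoms satisfy every constraint of the query, so the pattern matches.

Yes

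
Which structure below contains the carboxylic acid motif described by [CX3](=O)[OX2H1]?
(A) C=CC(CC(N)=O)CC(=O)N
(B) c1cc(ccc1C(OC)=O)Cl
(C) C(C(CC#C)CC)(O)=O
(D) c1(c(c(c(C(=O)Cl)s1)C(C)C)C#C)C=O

C

[CX3](=O)[OX2H1] describes an sp2 carbon double-bonded to O and single-bonded to an -OH oxygen (a carboxylic acid).
(A) has a primary amide (-C(=O)NH2) but the carbonyl is bonded to N, not to an -OH oxygen.
(B) has a methyl-ester group (-C(=O)OCH3) but the singly-bonded O has no H (OX2H0, not OX2H1).
(C) contains a carboxylic acid group (-C(=O)OH), which satisfies every atom and bond constraint.
(D) has an acyl chloride (-C(=O)Cl) but the carbonyl is bonded to Cl, not to an -OH oxygen.
So the answer is (C).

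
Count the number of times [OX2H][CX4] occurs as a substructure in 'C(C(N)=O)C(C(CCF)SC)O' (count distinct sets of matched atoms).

1

[OX2H][CX4] is the SMARTS for an aliphatic alcohol: a hydroxyl oxygen bound to an sp3 (X4) carbon.
Exactly one fragment in the molecule meets all constraints, giving 1 match.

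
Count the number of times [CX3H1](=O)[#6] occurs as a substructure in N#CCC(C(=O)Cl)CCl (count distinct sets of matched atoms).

0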